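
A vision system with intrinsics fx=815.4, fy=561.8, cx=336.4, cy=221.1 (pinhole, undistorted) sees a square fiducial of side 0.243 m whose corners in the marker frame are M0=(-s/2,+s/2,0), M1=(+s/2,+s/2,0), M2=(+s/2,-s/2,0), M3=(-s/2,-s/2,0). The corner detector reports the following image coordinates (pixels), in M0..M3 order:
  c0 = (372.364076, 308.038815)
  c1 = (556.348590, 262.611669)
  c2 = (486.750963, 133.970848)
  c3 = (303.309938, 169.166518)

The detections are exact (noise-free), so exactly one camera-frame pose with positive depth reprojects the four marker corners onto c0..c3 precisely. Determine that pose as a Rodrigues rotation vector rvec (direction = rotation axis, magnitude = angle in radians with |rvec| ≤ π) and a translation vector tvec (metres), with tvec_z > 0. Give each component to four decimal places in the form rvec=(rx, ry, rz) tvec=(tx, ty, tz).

Intrinsics K: fx=815.4, fy=561.8, cx=336.4, cy=221.1
Marker side s = 0.243 m; corners in marker frame (Z=0):
  M0 = (-0.1215, +0.1215, 0)
  M1 = (+0.1215, +0.1215, 0)
  M2 = (+0.1215, -0.1215, 0)
  M3 = (-0.1215, -0.1215, 0)
Detected image corners:
  c0 = (372.364076, 308.038815) px
  c1 = (556.348590, 262.611669) px
  c2 = (486.750963, 133.970848) px
  c3 = (303.309938, 169.166518) px
Planar DLT: solve 8×8 A·h = b for H (H[2,2]=1):
  H  [+876.03772 +234.80235 +432.31584]
  H  [-104.56703 +524.03697 +216.80737]
  H  [+0.27935 -0.11759 +1.00000]
B = K⁻¹H; ‖b₁‖=1.041921, ‖b₂‖=1.041921; λ = 2/(‖b₁‖+‖b₂‖) = 0.959766, sign → tz>0 ⇒ λ=+0.959766
r₁ = λ·B[:,0] = (+0.92053,-0.28416,+0.26811); r₂ = λ·B[:,1] = (+0.32293,+0.93967,-0.11286)
r₃ = r₁×r₂ = (-0.21986,+0.19047,+0.95676); SVD([r₁ r₂ r₃]) → R = UVᵀ:
  R  [+0.92053 +0.32293 -0.21986]
  R  [-0.28416 +0.93967 +0.19047]
  R  [+0.26811 -0.11286 +0.95676]
t = (+0.11290, -0.00733, +0.95977) m
tr R = 2.816952; θ = arccos((tr R − 1)/2) = 0.431173 rad = 24.704°
axis k = ((R−Rᵀ)₃₂, (R−Rᵀ)₁₃, (R−Rᵀ)₂₁) / (2 sinθ) = (-0.362888, -0.583788, -0.726294)
rvec = θ·k = (-0.156468, -0.251714, -0.313158)

rvec=(-0.1565, -0.2517, -0.3132) tvec=(0.1129, -0.0073, 0.9598)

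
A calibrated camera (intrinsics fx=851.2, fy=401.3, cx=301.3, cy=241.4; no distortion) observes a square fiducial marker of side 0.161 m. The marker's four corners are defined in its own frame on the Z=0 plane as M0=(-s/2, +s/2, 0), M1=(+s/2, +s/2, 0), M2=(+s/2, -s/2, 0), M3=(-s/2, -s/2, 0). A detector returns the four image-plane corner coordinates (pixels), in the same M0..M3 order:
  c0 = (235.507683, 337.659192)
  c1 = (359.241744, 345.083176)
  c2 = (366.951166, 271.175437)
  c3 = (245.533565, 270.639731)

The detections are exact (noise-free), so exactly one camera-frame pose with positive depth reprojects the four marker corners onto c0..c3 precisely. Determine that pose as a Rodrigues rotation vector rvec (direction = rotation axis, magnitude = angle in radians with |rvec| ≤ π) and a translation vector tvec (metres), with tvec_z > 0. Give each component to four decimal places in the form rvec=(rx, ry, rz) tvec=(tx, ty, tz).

rvec=(-0.1635, 0.5910, 0.0147) tvec=(-0.0026, 0.1486, 0.9292)

Intrinsics K: fx=851.2, fy=401.3, cx=301.3, cy=241.4
Marker side s = 0.161 m; corners in marker frame (Z=0):
  M0 = (-0.0805, +0.0805, 0)
  M1 = (+0.0805, +0.0805, 0)
  M2 = (+0.0805, -0.0805, 0)
  M3 = (-0.0805, -0.0805, 0)
Detected image corners:
  c0 = (235.507683, 337.659192) px
  c1 = (359.241744, 345.083176) px
  c2 = (366.951166, 271.175437) px
  c3 = (245.533565, 270.639731) px
Planar DLT: solve 8×8 A·h = b for H (H[2,2]=1):
  H  [+580.73287 -103.91043 +298.91500]
  H  [-158.66210 +387.45090 +305.58795]
  H  [-0.59811 -0.16065 +1.00000]
B = K⁻¹H; ‖b₁‖=1.076186, ‖b₂‖=1.076186; λ = 2/(‖b₁‖+‖b₂‖) = 0.929208, sign → tz>0 ⇒ λ=+0.929208
r₁ = λ·B[:,0] = (+0.83068,-0.03306,-0.55577); r₂ = λ·B[:,1] = (-0.06059,+0.98694,-0.14928)
r₃ = r₁×r₂ = (+0.55344,+0.15768,+0.81783); SVD([r₁ r₂ r₃]) → R = UVᵀ:
  R  [+0.83068 -0.06059 +0.55344]
  R  [-0.03306 +0.98694 +0.15768]
  R  [-0.55577 -0.14928 +0.81783]
t = (-0.00260, +0.14863, +0.92921) m
tr R = 2.635442; θ = arccos((tr R − 1)/2) = 0.613356 rad = 35.143°
axis k = ((R−Rᵀ)₃₂, (R−Rᵀ)₁₃, (R−Rᵀ)₂₁) / (2 sinθ) = (-0.266632, +0.963502, +0.023915)
rvec = θ·k = (-0.163540, +0.590970, +0.014669)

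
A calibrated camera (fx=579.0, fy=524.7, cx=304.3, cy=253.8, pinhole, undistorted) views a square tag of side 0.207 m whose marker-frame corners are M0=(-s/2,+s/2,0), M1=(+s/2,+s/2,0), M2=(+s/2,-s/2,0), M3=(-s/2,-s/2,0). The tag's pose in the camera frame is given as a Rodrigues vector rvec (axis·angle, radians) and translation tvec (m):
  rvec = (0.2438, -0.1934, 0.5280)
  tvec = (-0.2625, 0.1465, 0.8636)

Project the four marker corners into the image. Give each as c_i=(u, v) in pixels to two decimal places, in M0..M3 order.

c0=(31.46, 366.53) c1=(158.49, 416.84) c2=(223.66, 319.45) c3=(94.90, 260.86)

Intrinsics K: fx=579.0, fy=524.7, cx=304.3, cy=253.8
Marker side s = 0.207 m; corners in marker frame (Z=0):
  M0 = (-0.1035, +0.1035, 0)
  M1 = (+0.1035, +0.1035, 0)
  M2 = (+0.1035, -0.1035, 0)
  M3 = (-0.1035, -0.1035, 0)
rvec = (0.2438, -0.1934, 0.5280), |rvec| = θ = 0.61288 rad = 35.116°
Rodrigues: sinθ=0.57523, 1−cosθ=0.18201; R = I + sinθ·[k]× + (1−cosθ)·[k]×²:
    [+0.84679 -0.51841 -0.11914]
    [+0.47271 +0.83612 -0.27830]
    [+0.24389 +0.17934 +0.95308]
t = (-0.2625, 0.1465, 0.8636) m
M0: Pc = R·M0+t = (-0.40380, +0.18411, +0.85692); u = 579.0·(-0.40380)/0.85692 + 304.3 = 31.4631, v = 524.7·(+0.18411)/0.85692 + 253.8 = 366.5337
M1: Pc = R·M1+t = (-0.22851, +0.28196, +0.90740); u = 579.0·(-0.22851)/0.90740 + 304.3 = 158.4902, v = 524.7·(+0.28196)/0.90740 + 253.8 = 416.8435
M2: Pc = R·M2+t = (-0.12120, +0.10889, +0.87028); u = 579.0·(-0.12120)/0.87028 + 304.3 = 223.6642, v = 524.7·(+0.10889)/0.87028 + 253.8 = 319.4494
M3: Pc = R·M3+t = (-0.29649, +0.01104, +0.81980); u = 579.0·(-0.29649)/0.81980 + 304.3 = 94.8983, v = 524.7·(+0.01104)/0.81980 + 253.8 = 260.8635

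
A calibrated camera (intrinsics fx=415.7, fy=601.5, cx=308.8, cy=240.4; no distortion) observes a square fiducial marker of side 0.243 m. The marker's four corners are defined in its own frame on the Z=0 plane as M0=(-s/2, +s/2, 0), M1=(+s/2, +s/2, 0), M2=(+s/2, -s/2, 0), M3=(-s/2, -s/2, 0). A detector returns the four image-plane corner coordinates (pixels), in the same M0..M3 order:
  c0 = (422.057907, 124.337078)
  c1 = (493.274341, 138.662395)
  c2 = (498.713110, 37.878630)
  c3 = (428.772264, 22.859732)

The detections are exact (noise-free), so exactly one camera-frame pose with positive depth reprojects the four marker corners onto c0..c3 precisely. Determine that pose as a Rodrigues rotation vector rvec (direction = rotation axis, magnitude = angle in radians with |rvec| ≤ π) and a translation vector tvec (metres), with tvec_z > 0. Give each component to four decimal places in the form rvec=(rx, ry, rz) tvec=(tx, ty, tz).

rvec=(-0.0955, -0.0597, 0.1231) tvec=(0.5086, -0.3694, 1.3900)

Intrinsics K: fx=415.7, fy=601.5, cx=308.8, cy=240.4
Marker side s = 0.243 m; corners in marker frame (Z=0):
  M0 = (-0.1215, +0.1215, 0)
  M1 = (+0.1215, +0.1215, 0)
  M2 = (+0.1215, -0.1215, 0)
  M3 = (-0.1215, -0.1215, 0)
Detected image corners:
  c0 = (422.057907, 124.337078) px
  c1 = (493.274341, 138.662395) px
  c2 = (498.713110, 37.878630) px
  c3 = (428.772264, 22.859732) px
Planar DLT: solve 8×8 A·h = b for H (H[2,2]=1):
  H  [+308.17652 -57.73095 +460.89585]
  H  [+63.50997 +410.41739 +80.53225]
  H  [+0.03853 -0.07106 +1.00000]
B = K⁻¹H; ‖b₁‖=0.719436, ‖b₂‖=0.719436; λ = 2/(‖b₁‖+‖b₂‖) = 1.389978, sign → tz>0 ⇒ λ=+1.389978
r₁ = λ·B[:,0] = (+0.99067,+0.12536,+0.05356); r₂ = λ·B[:,1] = (-0.11967,+0.98789,-0.09877)
r₃ = r₁×r₂ = (-0.06529,+0.09144,+0.99367); SVD([r₁ r₂ r₃]) → R = UVᵀ:
  R  [+0.99067 -0.11967 -0.06529]
  R  [+0.12536 +0.98789 +0.09144]
  R  [+0.05356 -0.09877 +0.99367]
t = (+0.50856, -0.36943, +1.38998) m
tr R = 2.972222; θ = arccos((tr R − 1)/2) = 0.166861 rad = 9.560°
axis k = ((R−Rᵀ)₃₂, (R−Rᵀ)₁₃, (R−Rᵀ)₂₁) / (2 sinθ) = (-0.572613, -0.357798, +0.737628)
rvec = θ·k = (-0.095546, -0.059702, +0.123081)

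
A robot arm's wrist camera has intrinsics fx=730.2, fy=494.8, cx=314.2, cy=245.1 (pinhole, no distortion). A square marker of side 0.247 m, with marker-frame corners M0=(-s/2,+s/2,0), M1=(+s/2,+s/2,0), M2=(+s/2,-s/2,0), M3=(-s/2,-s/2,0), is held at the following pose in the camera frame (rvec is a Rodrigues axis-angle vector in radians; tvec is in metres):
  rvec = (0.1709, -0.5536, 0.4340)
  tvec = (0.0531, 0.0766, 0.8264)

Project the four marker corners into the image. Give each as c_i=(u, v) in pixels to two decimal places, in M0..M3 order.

Intrinsics K: fx=730.2, fy=494.8, cx=314.2, cy=245.1
Marker side s = 0.247 m; corners in marker frame (Z=0):
  M0 = (-0.1235, +0.1235, 0)
  M1 = (+0.1235, +0.1235, 0)
  M2 = (+0.1235, -0.1235, 0)
  M3 = (-0.1235, -0.1235, 0)
rvec = (0.1709, -0.5536, 0.4340), |rvec| = θ = 0.72390 rad = 41.477°
Rodrigues: sinθ=0.66231, 1−cosθ=0.25077; R = I + sinθ·[k]× + (1−cosθ)·[k]×²:
    [+0.76320 -0.44235 -0.47101]
    [+0.35180 +0.89589 -0.27134]
    [+0.54199 +0.04138 +0.83936]
t = (0.0531, 0.0766, 0.8264) m
M0: Pc = R·M0+t = (-0.09579, +0.14379, +0.76457); u = 730.2·(-0.09579)/0.76457 + 314.2 = 222.7206, v = 494.8·(+0.14379)/0.76457 + 245.1 = 338.1577
M1: Pc = R·M1+t = (+0.09273, +0.23069, +0.89845); u = 730.2·(+0.09273)/0.89845 + 314.2 = 389.5611, v = 494.8·(+0.23069)/0.89845 + 245.1 = 372.1471
M2: Pc = R·M2+t = (+0.20199, +0.00941, +0.88823); u = 730.2·(+0.20199)/0.88823 + 314.2 = 480.2503, v = 494.8·(+0.00941)/0.88823 + 245.1 = 250.3394
M3: Pc = R·M3+t = (+0.01347, -0.07749, +0.75435); u = 730.2·(+0.01347)/0.75435 + 314.2 = 327.2433, v = 494.8·(-0.07749)/0.75435 + 245.1 = 194.2727

c0=(222.72, 338.16) c1=(389.56, 372.15) c2=(480.25, 250.34) c3=(327.24, 194.27)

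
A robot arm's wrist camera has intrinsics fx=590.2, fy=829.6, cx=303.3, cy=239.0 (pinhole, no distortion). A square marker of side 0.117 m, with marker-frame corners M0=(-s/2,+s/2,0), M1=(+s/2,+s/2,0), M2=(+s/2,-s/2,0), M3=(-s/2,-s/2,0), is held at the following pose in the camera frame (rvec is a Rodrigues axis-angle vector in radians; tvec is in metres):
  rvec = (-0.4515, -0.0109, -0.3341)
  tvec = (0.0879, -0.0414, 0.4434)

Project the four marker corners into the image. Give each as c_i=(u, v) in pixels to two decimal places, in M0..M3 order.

c0=(376.45, 292.17) c1=(528.99, 218.86) c2=(458.62, 47.39) c3=(321.02, 109.18)

Intrinsics K: fx=590.2, fy=829.6, cx=303.3, cy=239.0
Marker side s = 0.117 m; corners in marker frame (Z=0):
  M0 = (-0.0585, +0.0585, 0)
  M1 = (+0.0585, +0.0585, 0)
  M2 = (+0.0585, -0.0585, 0)
  M3 = (-0.0585, -0.0585, 0)
rvec = (-0.4515, -0.0109, -0.3341), |rvec| = θ = 0.56178 rad = 32.187°
Rodrigues: sinθ=0.53269, 1−cosθ=0.15369; R = I + sinθ·[k]× + (1−cosθ)·[k]×²:
    [+0.94558 +0.31920 +0.06312]
    [-0.31441 +0.84637 +0.42990]
    [+0.08380 -0.42635 +0.90067]
t = (0.0879, -0.0414, 0.4434) m
M0: Pc = R·M0+t = (+0.05126, +0.02651, +0.41356); u = 590.2·(+0.05126)/0.41356 + 303.3 = 376.4498, v = 829.6·(+0.02651)/0.41356 + 239.0 = 292.1698
M1: Pc = R·M1+t = (+0.16189, -0.01028, +0.42336); u = 590.2·(+0.16189)/0.42336 + 303.3 = 528.9878, v = 829.6·(-0.01028)/0.42336 + 239.0 = 218.8553
M2: Pc = R·M2+t = (+0.12454, -0.10931, +0.47324); u = 590.2·(+0.12454)/0.47324 + 303.3 = 458.6229, v = 829.6·(-0.10931)/0.47324 + 239.0 = 47.3870
M3: Pc = R·M3+t = (+0.01391, -0.07252, +0.46344); u = 590.2·(+0.01391)/0.46344 + 303.3 = 321.0150, v = 829.6·(-0.07252)/0.46344 + 239.0 = 109.1828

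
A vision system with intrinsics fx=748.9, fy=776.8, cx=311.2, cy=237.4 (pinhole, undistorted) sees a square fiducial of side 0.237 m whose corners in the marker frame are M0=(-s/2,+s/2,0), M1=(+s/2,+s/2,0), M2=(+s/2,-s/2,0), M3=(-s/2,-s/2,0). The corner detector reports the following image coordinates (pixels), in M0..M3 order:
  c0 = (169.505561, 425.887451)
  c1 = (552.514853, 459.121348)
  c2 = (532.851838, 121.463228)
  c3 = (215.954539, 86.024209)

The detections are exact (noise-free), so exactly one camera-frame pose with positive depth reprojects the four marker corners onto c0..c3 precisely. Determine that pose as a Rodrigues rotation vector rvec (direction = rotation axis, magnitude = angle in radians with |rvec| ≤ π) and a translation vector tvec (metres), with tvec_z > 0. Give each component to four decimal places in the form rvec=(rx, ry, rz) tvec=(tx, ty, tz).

Intrinsics K: fx=748.9, fy=776.8, cx=311.2, cy=237.4
Marker side s = 0.237 m; corners in marker frame (Z=0):
  M0 = (-0.1185, +0.1185, 0)
  M1 = (+0.1185, +0.1185, 0)
  M2 = (+0.1185, -0.1185, 0)
  M3 = (-0.1185, -0.1185, 0)
Detected image corners:
  c0 = (169.505561, 425.887451) px
  c1 = (552.514853, 459.121348) px
  c2 = (532.851838, 121.463228) px
  c3 = (215.954539, 86.024209) px
Planar DLT: solve 8×8 A·h = b for H (H[2,2]=1):
  H  [+1503.14402 -346.31554 +370.57204]
  H  [+174.77108 +1212.72605 +257.42692]
  H  [+0.10784 -0.79299 +1.00000]
B = K⁻¹H; ‖b₁‖=1.974643, ‖b₂‖=1.974643; λ = 2/(‖b₁‖+‖b₂‖) = 0.506421, sign → tz>0 ⇒ λ=+0.506421
r₁ = λ·B[:,0] = (+0.99376,+0.09725,+0.05461); r₂ = λ·B[:,1] = (-0.06731,+0.91334,-0.40159)
r₃ = r₁×r₂ = (-0.08893,+0.39540,+0.91419); SVD([r₁ r₂ r₃]) → R = UVᵀ:
  R  [+0.99376 -0.06731 -0.08893]
  R  [+0.09725 +0.91334 +0.39540]
  R  [+0.05461 -0.40159 +0.91419]
t = (+0.04015, +0.01306, +0.50642) m
tr R = 2.821296; θ = arccos((tr R − 1)/2) = 0.425946 rad = 24.405°
axis k = ((R−Rᵀ)₃₂, (R−Rᵀ)₁₃, (R−Rᵀ)₂₁) / (2 sinθ) = (-0.964453, -0.173710, +0.199134)
rvec = θ·k = (-0.410805, -0.073991, +0.084820)

rvec=(-0.4108, -0.0740, 0.0848) tvec=(0.0401, 0.0131, 0.5064)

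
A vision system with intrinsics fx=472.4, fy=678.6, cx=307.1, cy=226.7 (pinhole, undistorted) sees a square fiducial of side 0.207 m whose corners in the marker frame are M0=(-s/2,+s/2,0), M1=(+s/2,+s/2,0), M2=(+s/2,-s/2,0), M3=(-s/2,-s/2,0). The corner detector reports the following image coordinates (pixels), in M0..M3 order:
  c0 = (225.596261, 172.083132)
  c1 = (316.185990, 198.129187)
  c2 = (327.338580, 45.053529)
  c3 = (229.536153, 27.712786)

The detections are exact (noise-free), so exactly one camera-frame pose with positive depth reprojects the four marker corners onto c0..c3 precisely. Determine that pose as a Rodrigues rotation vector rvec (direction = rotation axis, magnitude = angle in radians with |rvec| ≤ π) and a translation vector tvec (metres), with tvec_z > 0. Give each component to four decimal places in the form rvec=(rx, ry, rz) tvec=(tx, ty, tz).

rvec=(0.3095, 0.3509, 0.1531) tvec=(-0.0682, -0.1579, 0.9425)

Intrinsics K: fx=472.4, fy=678.6, cx=307.1, cy=226.7
Marker side s = 0.207 m; corners in marker frame (Z=0):
  M0 = (-0.1035, +0.1035, 0)
  M1 = (+0.1035, +0.1035, 0)
  M2 = (+0.1035, -0.1035, 0)
  M3 = (-0.1035, -0.1035, 0)
Detected image corners:
  c0 = (225.596261, 172.083132) px
  c1 = (316.185990, 198.129187) px
  c2 = (327.338580, 45.053529) px
  c3 = (229.536153, 27.712786) px
Planar DLT: solve 8×8 A·h = b for H (H[2,2]=1):
  H  [+363.01567 +58.42184 +272.90773]
  H  [+68.68592 +755.75672 +113.01275]
  H  [-0.33284 +0.34324 +1.00000]
B = K⁻¹H; ‖b₁‖=1.061026, ‖b₂‖=1.061026; λ = 2/(‖b₁‖+‖b₂‖) = 0.942484, sign → tz>0 ⇒ λ=+0.942484
r₁ = λ·B[:,0] = (+0.92818,+0.20019,-0.31370); r₂ = λ·B[:,1] = (-0.09375,+0.94157,+0.32350)
r₃ = r₁×r₂ = (+0.36013,-0.27086,+0.89272); SVD([r₁ r₂ r₃]) → R = UVᵀ:
  R  [+0.92818 -0.09375 +0.36013]
  R  [+0.20019 +0.94157 -0.27086]
  R  [-0.31370 +0.32350 +0.89272]
t = (-0.06822, -0.15790, +0.94248) m
tr R = 2.762468; θ = arccos((tr R − 1)/2) = 0.492330 rad = 28.208°
axis k = ((R−Rᵀ)₃₂, (R−Rᵀ)₁₃, (R−Rᵀ)₂₁) / (2 sinθ) = (+0.628716, +0.712770, +0.310927)
rvec = θ·k = (+0.309535, +0.350918, +0.153079)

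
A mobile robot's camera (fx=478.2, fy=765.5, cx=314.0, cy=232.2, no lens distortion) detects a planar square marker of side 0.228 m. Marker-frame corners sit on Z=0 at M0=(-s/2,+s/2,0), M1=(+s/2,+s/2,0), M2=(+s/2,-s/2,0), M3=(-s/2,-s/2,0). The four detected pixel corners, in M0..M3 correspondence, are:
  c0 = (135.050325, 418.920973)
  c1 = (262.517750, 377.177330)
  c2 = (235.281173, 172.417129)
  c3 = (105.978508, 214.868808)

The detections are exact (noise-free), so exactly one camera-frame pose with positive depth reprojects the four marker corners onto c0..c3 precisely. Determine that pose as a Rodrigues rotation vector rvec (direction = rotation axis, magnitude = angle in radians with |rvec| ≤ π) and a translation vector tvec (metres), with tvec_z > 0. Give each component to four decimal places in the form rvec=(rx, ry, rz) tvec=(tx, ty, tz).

Intrinsics K: fx=478.2, fy=765.5, cx=314.0, cy=232.2
Marker side s = 0.228 m; corners in marker frame (Z=0):
  M0 = (-0.1140, +0.1140, 0)
  M1 = (+0.1140, +0.1140, 0)
  M2 = (+0.1140, -0.1140, 0)
  M3 = (-0.1140, -0.1140, 0)
Detected image corners:
  c0 = (135.050325, 418.920973) px
  c1 = (262.517750, 377.177330) px
  c2 = (235.281173, 172.417129) px
  c3 = (105.978508, 214.868808) px
Planar DLT: solve 8×8 A·h = b for H (H[2,2]=1):
  H  [+562.66039 +135.15317 +184.79236]
  H  [-185.27306 +915.20801 +296.58736]
  H  [-0.00218 +0.06317 +1.00000]
B = K⁻¹H; ‖b₁‖=1.202528, ‖b₂‖=1.202528; λ = 2/(‖b₁‖+‖b₂‖) = 0.831581, sign → tz>0 ⇒ λ=+0.831581
r₁ = λ·B[:,0] = (+0.97965,-0.20072,-0.00181); r₂ = λ·B[:,1] = (+0.20053,+0.97828,+0.05254)
r₃ = r₁×r₂ = (-0.00877,-0.05183,+0.99862); SVD([r₁ r₂ r₃]) → R = UVᵀ:
  R  [+0.97965 +0.20053 -0.00877]
  R  [-0.20072 +0.97828 -0.05183]
  R  [-0.00181 +0.05254 +0.99862]
t = (-0.22469, +0.06995, +0.83158) m
tr R = 2.956543; θ = arccos((tr R − 1)/2) = 0.208844 rad = 11.966°
axis k = ((R−Rᵀ)₃₂, (R−Rᵀ)₁₃, (R−Rᵀ)₂₁) / (2 sinθ) = (+0.251689, -0.016775, -0.967663)
rvec = θ·k = (+0.052564, -0.003503, -0.202091)

rvec=(0.0526, -0.0035, -0.2021) tvec=(-0.2247, 0.0699, 0.8316)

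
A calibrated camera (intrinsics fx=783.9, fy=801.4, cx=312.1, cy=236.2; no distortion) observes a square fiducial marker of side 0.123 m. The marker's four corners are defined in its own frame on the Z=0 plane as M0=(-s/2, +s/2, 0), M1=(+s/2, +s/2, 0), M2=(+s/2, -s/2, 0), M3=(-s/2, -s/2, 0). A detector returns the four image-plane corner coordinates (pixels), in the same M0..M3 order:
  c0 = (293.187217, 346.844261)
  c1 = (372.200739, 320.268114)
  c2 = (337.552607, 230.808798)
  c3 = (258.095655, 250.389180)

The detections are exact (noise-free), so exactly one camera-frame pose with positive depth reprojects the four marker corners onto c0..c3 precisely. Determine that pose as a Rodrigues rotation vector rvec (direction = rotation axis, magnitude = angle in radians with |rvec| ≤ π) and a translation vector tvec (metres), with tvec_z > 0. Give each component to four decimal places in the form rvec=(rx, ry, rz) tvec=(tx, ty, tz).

rvec=(-0.3014, -0.5530, -0.2983) tvec=(0.0054, 0.0612, 0.9835)

Intrinsics K: fx=783.9, fy=801.4, cx=312.1, cy=236.2
Marker side s = 0.123 m; corners in marker frame (Z=0):
  M0 = (-0.0615, +0.0615, 0)
  M1 = (+0.0615, +0.0615, 0)
  M2 = (+0.0615, -0.0615, 0)
  M3 = (-0.0615, -0.0615, 0)
Detected image corners:
  c0 = (293.187217, 346.844261) px
  c1 = (372.200739, 320.268114) px
  c2 = (337.552607, 230.808798) px
  c3 = (258.095655, 250.389180) px
Planar DLT: solve 8×8 A·h = b for H (H[2,2]=1):
  H  [+821.31471 +219.83669 +316.41150]
  H  [-26.00347 +696.85627 +286.10231]
  H  [+0.56177 -0.20173 +1.00000]
B = K⁻¹H; ‖b₁‖=1.016801, ‖b₂‖=1.016801; λ = 2/(‖b₁‖+‖b₂‖) = 0.983476, sign → tz>0 ⇒ λ=+0.983476
r₁ = λ·B[:,0] = (+0.81045,-0.19475,+0.55249); r₂ = λ·B[:,1] = (+0.35479,+0.91365,-0.19839)
r₃ = r₁×r₂ = (-0.46615,+0.35681,+0.80957); SVD([r₁ r₂ r₃]) → R = UVᵀ:
  R  [+0.81045 +0.35479 -0.46615]
  R  [-0.19475 +0.91365 +0.35681]
  R  [+0.55249 -0.19839 +0.80957]
t = (+0.00541, +0.06124, +0.98348) m
tr R = 2.533669; θ = arccos((tr R − 1)/2) = 0.696901 rad = 39.930°
axis k = ((R−Rᵀ)₃₂, (R−Rᵀ)₁₃, (R−Rᵀ)₂₁) / (2 sinθ) = (-0.432502, -0.793521, -0.428096)
rvec = θ·k = (-0.301411, -0.553006, -0.298340)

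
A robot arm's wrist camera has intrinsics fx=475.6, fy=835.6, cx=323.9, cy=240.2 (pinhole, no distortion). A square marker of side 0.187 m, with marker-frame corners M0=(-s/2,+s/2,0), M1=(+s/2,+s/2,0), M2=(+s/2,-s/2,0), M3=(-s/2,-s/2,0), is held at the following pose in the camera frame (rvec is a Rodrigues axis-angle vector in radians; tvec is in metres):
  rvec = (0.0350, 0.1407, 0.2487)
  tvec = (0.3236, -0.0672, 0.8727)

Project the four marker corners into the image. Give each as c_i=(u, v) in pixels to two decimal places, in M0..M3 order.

Intrinsics K: fx=475.6, fy=835.6, cx=323.9, cy=240.2
Marker side s = 0.187 m; corners in marker frame (Z=0):
  M0 = (-0.0935, +0.0935, 0)
  M1 = (+0.0935, +0.0935, 0)
  M2 = (+0.0935, -0.0935, 0)
  M3 = (-0.0935, -0.0935, 0)
rvec = (0.0350, 0.1407, 0.2487), |rvec| = θ = 0.28788 rad = 16.494°
Rodrigues: sinθ=0.28392, 1−cosθ=0.04115; R = I + sinθ·[k]× + (1−cosθ)·[k]×²:
    [+0.95946 -0.24283 +0.14309]
    [+0.24772 +0.96868 -0.01714]
    [-0.13444 +0.05189 +0.98956]
t = (0.3236, -0.0672, 0.8727) m
M0: Pc = R·M0+t = (+0.21119, +0.00021, +0.89012); u = 475.6·(+0.21119)/0.89012 + 323.9 = 436.7384, v = 835.6·(+0.00021)/0.89012 + 240.2 = 240.3964
M1: Pc = R·M1+t = (+0.39060, +0.04653, +0.86498); u = 475.6·(+0.39060)/0.86498 + 323.9 = 538.6692, v = 835.6·(+0.04653)/0.86498 + 240.2 = 285.1530
M2: Pc = R·M2+t = (+0.43601, -0.13461, +0.85528); u = 475.6·(+0.43601)/0.85528 + 323.9 = 566.3574, v = 835.6·(-0.13461)/0.85528 + 240.2 = 108.6877
M3: Pc = R·M3+t = (+0.25660, -0.18093, +0.88042); u = 475.6·(+0.25660)/0.88042 + 323.9 = 462.5124, v = 835.6·(-0.18093)/0.88042 + 240.2 = 68.4768

c0=(436.74, 240.40) c1=(538.67, 285.15) c2=(566.36, 108.69) c3=(462.51, 68.48)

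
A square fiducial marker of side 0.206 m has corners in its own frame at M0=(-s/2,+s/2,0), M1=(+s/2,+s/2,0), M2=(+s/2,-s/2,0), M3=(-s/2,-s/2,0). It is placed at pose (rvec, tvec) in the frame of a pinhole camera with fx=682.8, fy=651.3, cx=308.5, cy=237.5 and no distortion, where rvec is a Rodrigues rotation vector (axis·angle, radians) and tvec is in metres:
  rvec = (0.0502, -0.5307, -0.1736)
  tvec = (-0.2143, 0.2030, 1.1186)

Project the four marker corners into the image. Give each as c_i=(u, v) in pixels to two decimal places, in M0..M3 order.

c0=(127.11, 432.67) c1=(244.06, 395.46) c2=(224.62, 284.27) c3=(103.67, 311.35)

Intrinsics K: fx=682.8, fy=651.3, cx=308.5, cy=237.5
Marker side s = 0.206 m; corners in marker frame (Z=0):
  M0 = (-0.1030, +0.1030, 0)
  M1 = (+0.1030, +0.1030, 0)
  M2 = (+0.1030, -0.1030, 0)
  M3 = (-0.1030, -0.1030, 0)
rvec = (0.0502, -0.5307, -0.1736), |rvec| = θ = 0.56062 rad = 32.121°
Rodrigues: sinθ=0.53171, 1−cosθ=0.15308; R = I + sinθ·[k]× + (1−cosθ)·[k]×²:
    [+0.84815 +0.15167 -0.50758]
    [-0.17762 +0.98409 -0.00274]
    [+0.49909 +0.09248 +0.86160]
t = (-0.2143, 0.2030, 1.1186) m
M0: Pc = R·M0+t = (-0.28604, +0.32266, +1.07672); u = 682.8·(-0.28604)/1.07672 + 308.5 = 127.1099, v = 651.3·(+0.32266)/1.07672 + 237.5 = 432.6729
M1: Pc = R·M1+t = (-0.11132, +0.28607, +1.17953); u = 682.8·(-0.11132)/1.17953 + 308.5 = 244.0608, v = 651.3·(+0.28607)/1.17953 + 237.5 = 395.4568
M2: Pc = R·M2+t = (-0.14256, +0.08334, +1.16048); u = 682.8·(-0.14256)/1.16048 + 308.5 = 224.6194, v = 651.3·(+0.08334)/1.16048 + 237.5 = 284.2749
M3: Pc = R·M3+t = (-0.31728, +0.11993, +1.05767); u = 682.8·(-0.31728)/1.05767 + 308.5 = 103.6720, v = 651.3·(+0.11993)/1.05767 + 237.5 = 311.3537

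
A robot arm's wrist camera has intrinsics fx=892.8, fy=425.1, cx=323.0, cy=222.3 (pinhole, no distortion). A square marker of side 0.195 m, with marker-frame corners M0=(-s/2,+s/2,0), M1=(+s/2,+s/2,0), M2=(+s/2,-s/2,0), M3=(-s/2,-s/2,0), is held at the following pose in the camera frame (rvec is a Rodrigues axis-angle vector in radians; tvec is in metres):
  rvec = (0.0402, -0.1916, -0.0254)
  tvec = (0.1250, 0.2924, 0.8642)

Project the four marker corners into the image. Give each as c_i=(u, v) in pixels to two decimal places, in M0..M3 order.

Intrinsics K: fx=892.8, fy=425.1, cx=323.0, cy=222.3
Marker side s = 0.195 m; corners in marker frame (Z=0):
  M0 = (-0.0975, +0.0975, 0)
  M1 = (+0.0975, +0.0975, 0)
  M2 = (+0.0975, -0.0975, 0)
  M3 = (-0.0975, -0.0975, 0)
rvec = (0.0402, -0.1916, -0.0254), |rvec| = θ = 0.19741 rad = 11.311°
Rodrigues: sinθ=0.19613, 1−cosθ=0.01942; R = I + sinθ·[k]× + (1−cosθ)·[k]×²:
    [+0.98138 +0.02140 -0.19087]
    [-0.02907 +0.99887 -0.03751]
    [+0.18985 +0.04236 +0.98090]
t = (0.1250, 0.2924, 0.8642) m
M0: Pc = R·M0+t = (+0.03140, +0.39262, +0.84982); u = 892.8·(+0.03140)/0.84982 + 323.0 = 355.9895, v = 425.1·(+0.39262)/0.84982 + 222.3 = 418.7001
M1: Pc = R·M1+t = (+0.22277, +0.38696, +0.88684); u = 892.8·(+0.22277)/0.88684 + 323.0 = 547.2679, v = 425.1·(+0.38696)/0.88684 + 222.3 = 407.7839
M2: Pc = R·M2+t = (+0.21860, +0.19218, +0.87858); u = 892.8·(+0.21860)/0.87858 + 323.0 = 545.1368, v = 425.1·(+0.19218)/0.87858 + 222.3 = 315.2838
M3: Pc = R·M3+t = (+0.02723, +0.19784, +0.84156); u = 892.8·(+0.02723)/0.84156 + 323.0 = 351.8869, v = 425.1·(+0.19784)/0.84156 + 222.3 = 322.2380

c0=(355.99, 418.70) c1=(547.27, 407.78) c2=(545.14, 315.28) c3=(351.89, 322.24)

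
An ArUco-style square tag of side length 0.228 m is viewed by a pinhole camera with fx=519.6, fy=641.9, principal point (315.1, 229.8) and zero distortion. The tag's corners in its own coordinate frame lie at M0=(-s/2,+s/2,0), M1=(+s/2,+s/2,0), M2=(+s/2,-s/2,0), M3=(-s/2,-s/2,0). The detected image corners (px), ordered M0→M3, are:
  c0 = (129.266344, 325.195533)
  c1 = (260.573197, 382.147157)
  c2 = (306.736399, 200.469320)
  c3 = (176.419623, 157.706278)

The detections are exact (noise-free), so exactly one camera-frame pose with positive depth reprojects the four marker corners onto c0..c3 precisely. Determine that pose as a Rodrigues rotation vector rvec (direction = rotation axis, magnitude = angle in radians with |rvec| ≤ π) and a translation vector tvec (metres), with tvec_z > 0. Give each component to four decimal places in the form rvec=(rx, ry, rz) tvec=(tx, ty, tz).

rvec=(-0.1540, 0.2373, 0.2837) tvec=(-0.1525, 0.0428, 0.8019)

Intrinsics K: fx=519.6, fy=641.9, cx=315.1, cy=229.8
Marker side s = 0.228 m; corners in marker frame (Z=0):
  M0 = (-0.1140, +0.1140, 0)
  M1 = (+0.1140, +0.1140, 0)
  M2 = (+0.1140, -0.1140, 0)
  M3 = (-0.1140, -0.1140, 0)
Detected image corners:
  c0 = (129.266344, 325.195533) px
  c1 = (260.573197, 382.147157) px
  c2 = (306.736399, 200.469320) px
  c3 = (176.419623, 157.706278) px
Planar DLT: solve 8×8 A·h = b for H (H[2,2]=1):
  H  [+504.97428 -236.47761 +216.28794]
  H  [+134.27445 +725.83838 +264.03663]
  H  [-0.31490 -0.14551 +1.00000]
B = K⁻¹H; ‖b₁‖=1.246966, ‖b₂‖=1.246966; λ = 2/(‖b₁‖+‖b₂‖) = 0.801946, sign → tz>0 ⇒ λ=+0.801946
r₁ = λ·B[:,0] = (+0.93251,+0.25816,-0.25253); r₂ = λ·B[:,1] = (-0.29421,+0.94859,-0.11669)
r₃ = r₁×r₂ = (+0.20942,+0.18312,+0.96053); SVD([r₁ r₂ r₃]) → R = UVᵀ:
  R  [+0.93251 -0.29421 +0.20942]
  R  [+0.25816 +0.94859 +0.18312]
  R  [-0.25253 -0.11669 +0.96053]
t = (-0.15251, +0.04277, +0.80195) m
tr R = 2.841630; θ = arccos((tr R − 1)/2) = 0.400631 rad = 22.954°
axis k = ((R−Rᵀ)₃₂, (R−Rᵀ)₁₃, (R−Rᵀ)₂₁) / (2 sinθ) = (-0.384373, +0.592246, +0.708168)
rvec = θ·k = (-0.153992, +0.237272, +0.283714)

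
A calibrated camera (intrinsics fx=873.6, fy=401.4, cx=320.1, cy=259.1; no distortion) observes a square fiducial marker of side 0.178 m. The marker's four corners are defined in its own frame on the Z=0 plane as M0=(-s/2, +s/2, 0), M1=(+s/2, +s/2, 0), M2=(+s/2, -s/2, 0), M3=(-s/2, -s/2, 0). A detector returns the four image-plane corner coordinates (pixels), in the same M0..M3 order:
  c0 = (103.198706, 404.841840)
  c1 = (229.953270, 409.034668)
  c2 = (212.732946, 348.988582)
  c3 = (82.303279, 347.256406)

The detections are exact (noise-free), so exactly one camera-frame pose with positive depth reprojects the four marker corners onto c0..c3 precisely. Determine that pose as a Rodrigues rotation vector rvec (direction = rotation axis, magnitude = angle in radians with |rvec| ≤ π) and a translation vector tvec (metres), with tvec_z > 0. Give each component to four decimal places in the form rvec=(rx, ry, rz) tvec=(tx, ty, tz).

Intrinsics K: fx=873.6, fy=401.4, cx=320.1, cy=259.1
Marker side s = 0.178 m; corners in marker frame (Z=0):
  M0 = (-0.0890, +0.0890, 0)
  M1 = (+0.0890, +0.0890, 0)
  M2 = (+0.0890, -0.0890, 0)
  M3 = (-0.0890, -0.0890, 0)
Detected image corners:
  c0 = (103.198706, 404.841840) px
  c1 = (229.953270, 409.034668) px
  c2 = (212.732946, 348.988582) px
  c3 = (82.303279, 347.256406) px
Planar DLT: solve 8×8 A·h = b for H (H[2,2]=1):
  H  [+683.77761 +138.20840 +155.81230]
  H  [-75.71280 +404.59640 +378.01333]
  H  [-0.24495 +0.19686 +1.00000]
B = K⁻¹H; ‖b₁‖=0.906714, ‖b₂‖=0.906714; λ = 2/(‖b₁‖+‖b₂‖) = 1.102883, sign → tz>0 ⇒ λ=+1.102883
r₁ = λ·B[:,0] = (+0.96223,-0.03365,-0.27015); r₂ = λ·B[:,1] = (+0.09493,+0.97152,+0.21712)
r₃ = r₁×r₂ = (+0.25516,-0.23456,+0.93802); SVD([r₁ r₂ r₃]) → R = UVᵀ:
  R  [+0.96223 +0.09493 +0.25516]
  R  [-0.03365 +0.97152 -0.23456]
  R  [-0.27015 +0.21712 +0.93802]
t = (-0.20741, +0.32673, +1.10288) m
tr R = 2.871766; θ = arccos((tr R − 1)/2) = 0.360040 rad = 20.629°
axis k = ((R−Rᵀ)₃₂, (R−Rᵀ)₁₃, (R−Rᵀ)₂₁) / (2 sinθ) = (+0.641019, +0.745519, -0.182471)
rvec = θ·k = (+0.230792, +0.268416, -0.065697)

rvec=(0.2308, 0.2684, -0.0657) tvec=(-0.2074, 0.3267, 1.1029)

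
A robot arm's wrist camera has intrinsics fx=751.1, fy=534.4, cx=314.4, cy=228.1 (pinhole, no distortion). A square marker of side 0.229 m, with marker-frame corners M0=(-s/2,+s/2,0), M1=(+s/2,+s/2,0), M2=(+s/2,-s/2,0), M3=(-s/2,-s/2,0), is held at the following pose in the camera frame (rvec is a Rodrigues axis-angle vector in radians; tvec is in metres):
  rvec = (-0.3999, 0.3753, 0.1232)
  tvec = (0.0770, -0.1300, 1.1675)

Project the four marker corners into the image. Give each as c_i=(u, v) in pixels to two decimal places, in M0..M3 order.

Intrinsics K: fx=751.1, fy=534.4, cx=314.4, cy=228.1
Marker side s = 0.229 m; corners in marker frame (Z=0):
  M0 = (-0.1145, +0.1145, 0)
  M1 = (+0.1145, +0.1145, 0)
  M2 = (+0.1145, -0.1145, 0)
  M3 = (-0.1145, -0.1145, 0)
rvec = (-0.3999, 0.3753, 0.1232), |rvec| = θ = 0.56209 rad = 32.206°
Rodrigues: sinθ=0.53296, 1−cosθ=0.15386; R = I + sinθ·[k]× + (1−cosθ)·[k]×²:
    [+0.92402 -0.18990 +0.33186]
    [+0.04373 +0.91473 +0.40169]
    [-0.37984 -0.35666 +0.85353]
t = (0.0770, -0.1300, 1.1675) m
M0: Pc = R·M0+t = (-0.05054, -0.03027, +1.17015); u = 751.1·(-0.05054)/1.17015 + 314.4 = 281.9570, v = 534.4·(-0.03027)/1.17015 + 228.1 = 214.2759
M1: Pc = R·M1+t = (+0.16106, -0.02026, +1.08317); u = 751.1·(+0.16106)/1.08317 + 314.4 = 426.0809, v = 534.4·(-0.02026)/1.08317 + 228.1 = 218.1062
M2: Pc = R·M2+t = (+0.20454, -0.22973, +1.16485); u = 751.1·(+0.20454)/1.16485 + 314.4 = 446.2911, v = 534.4·(-0.22973)/1.16485 + 228.1 = 122.7060
M3: Pc = R·M3+t = (-0.00706, -0.23974, +1.25183); u = 751.1·(-0.00706)/1.25183 + 314.4 = 310.1661, v = 534.4·(-0.23974)/1.25183 + 228.1 = 125.7545

c0=(281.96, 214.28) c1=(426.08, 218.11) c2=(446.29, 122.71) c3=(310.17, 125.75)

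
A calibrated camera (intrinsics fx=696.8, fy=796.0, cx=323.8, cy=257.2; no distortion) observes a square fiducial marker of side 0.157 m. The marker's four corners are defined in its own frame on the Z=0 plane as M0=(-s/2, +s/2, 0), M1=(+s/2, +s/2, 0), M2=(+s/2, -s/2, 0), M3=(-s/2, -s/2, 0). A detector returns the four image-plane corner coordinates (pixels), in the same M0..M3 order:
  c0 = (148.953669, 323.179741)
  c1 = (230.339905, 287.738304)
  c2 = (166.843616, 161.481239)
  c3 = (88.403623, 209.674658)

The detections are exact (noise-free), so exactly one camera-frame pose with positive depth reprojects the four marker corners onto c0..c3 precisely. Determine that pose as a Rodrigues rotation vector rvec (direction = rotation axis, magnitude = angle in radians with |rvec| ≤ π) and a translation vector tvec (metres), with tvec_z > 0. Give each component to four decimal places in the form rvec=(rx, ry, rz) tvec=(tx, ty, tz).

Intrinsics K: fx=696.8, fy=796.0, cx=323.8, cy=257.2
Marker side s = 0.157 m; corners in marker frame (Z=0):
  M0 = (-0.0785, +0.0785, 0)
  M1 = (+0.0785, +0.0785, 0)
  M2 = (+0.0785, -0.0785, 0)
  M3 = (-0.0785, -0.0785, 0)
Detected image corners:
  c0 = (148.953669, 323.179741) px
  c1 = (230.339905, 287.738304) px
  c2 = (166.843616, 161.481239) px
  c3 = (88.403623, 209.674658) px
Planar DLT: solve 8×8 A·h = b for H (H[2,2]=1):
  H  [+414.36258 +430.94242 +157.31818]
  H  [-412.35475 +817.89703 +247.57703]
  H  [-0.59764 +0.22902 +1.00000]
B = K⁻¹H; ‖b₁‖=1.106259, ‖b₂‖=1.106259; λ = 2/(‖b₁‖+‖b₂‖) = 0.903947, sign → tz>0 ⇒ λ=+0.903947
r₁ = λ·B[:,0] = (+0.78859,-0.29372,-0.54024); r₂ = λ·B[:,1] = (+0.46285,+0.86192,+0.20702)
r₃ = r₁×r₂ = (+0.40484,-0.41331,+0.81565); SVD([r₁ r₂ r₃]) → R = UVᵀ:
  R  [+0.78859 +0.46285 +0.40484]
  R  [-0.29372 +0.86192 -0.41331]
  R  [-0.54024 +0.20702 +0.81565]
t = (-0.21597, -0.01093, +0.90395) m
tr R = 2.466165; θ = arccos((tr R − 1)/2) = 0.747954 rad = 42.855°
axis k = ((R−Rᵀ)₃₂, (R−Rᵀ)₁₃, (R−Rᵀ)₂₁) / (2 sinθ) = (+0.456029, +0.694762, -0.556186)
rvec = θ·k = (+0.341088, +0.519650, -0.416002)

rvec=(0.3411, 0.5196, -0.4160) tvec=(-0.2160, -0.0109, 0.9039)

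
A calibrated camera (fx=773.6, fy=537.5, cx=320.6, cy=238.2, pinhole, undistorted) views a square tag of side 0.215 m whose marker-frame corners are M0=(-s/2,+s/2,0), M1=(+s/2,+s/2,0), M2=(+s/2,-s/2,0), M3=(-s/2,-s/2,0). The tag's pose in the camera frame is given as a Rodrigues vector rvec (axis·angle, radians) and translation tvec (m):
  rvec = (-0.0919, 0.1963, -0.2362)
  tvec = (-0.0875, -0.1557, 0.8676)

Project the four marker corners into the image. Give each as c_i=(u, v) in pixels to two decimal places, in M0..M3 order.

c0=(173.86, 222.41) c1=(356.67, 188.33) c2=(312.48, 59.68) c3=(136.55, 98.44)

Intrinsics K: fx=773.6, fy=537.5, cx=320.6, cy=238.2
Marker side s = 0.215 m; corners in marker frame (Z=0):
  M0 = (-0.1075, +0.1075, 0)
  M1 = (+0.1075, +0.1075, 0)
  M2 = (+0.1075, -0.1075, 0)
  M3 = (-0.1075, -0.1075, 0)
rvec = (-0.0919, 0.1963, -0.2362), |rvec| = θ = 0.32058 rad = 18.368°
Rodrigues: sinθ=0.31511, 1−cosθ=0.05095; R = I + sinθ·[k]× + (1−cosθ)·[k]×²:
    [+0.95324 +0.22323 +0.20372]
    [-0.24112 +0.96816 +0.06735]
    [-0.18219 -0.11332 +0.97671]
t = (-0.0875, -0.1557, 0.8676) m
M0: Pc = R·M0+t = (-0.16598, -0.02570, +0.87500); u = 773.6·(-0.16598)/0.87500 + 320.6 = 173.8590, v = 537.5·(-0.02570)/0.87500 + 238.2 = 222.4111
M1: Pc = R·M1+t = (+0.03897, -0.07754, +0.83583); u = 773.6·(+0.03897)/0.83583 + 320.6 = 356.6692, v = 537.5·(-0.07754)/0.83583 + 238.2 = 188.3340
M2: Pc = R·M2+t = (-0.00902, -0.28570, +0.86020); u = 773.6·(-0.00902)/0.86020 + 320.6 = 312.4844, v = 537.5·(-0.28570)/0.86020 + 238.2 = 59.6801
M3: Pc = R·M3+t = (-0.21397, -0.23386, +0.89937); u = 773.6·(-0.21397)/0.89937 + 320.6 = 136.5509, v = 537.5·(-0.23386)/0.89937 + 238.2 = 98.4375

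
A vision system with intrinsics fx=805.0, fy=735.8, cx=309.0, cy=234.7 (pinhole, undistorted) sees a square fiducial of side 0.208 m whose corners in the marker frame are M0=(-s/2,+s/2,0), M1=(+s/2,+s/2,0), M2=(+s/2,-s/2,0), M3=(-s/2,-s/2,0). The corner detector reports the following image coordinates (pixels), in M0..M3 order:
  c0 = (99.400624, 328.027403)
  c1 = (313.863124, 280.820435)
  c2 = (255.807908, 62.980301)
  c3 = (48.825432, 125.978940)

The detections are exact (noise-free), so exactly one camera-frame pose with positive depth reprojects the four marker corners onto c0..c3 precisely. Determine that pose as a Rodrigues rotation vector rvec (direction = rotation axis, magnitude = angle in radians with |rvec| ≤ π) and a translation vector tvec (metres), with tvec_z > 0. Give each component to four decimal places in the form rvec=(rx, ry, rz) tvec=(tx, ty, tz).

rvec=(-0.0181, 0.2774, -0.2449) tvec=(-0.1175, -0.0336, 0.7065)

Intrinsics K: fx=805.0, fy=735.8, cx=309.0, cy=234.7
Marker side s = 0.208 m; corners in marker frame (Z=0):
  M0 = (-0.1040, +0.1040, 0)
  M1 = (+0.1040, +0.1040, 0)
  M2 = (+0.1040, -0.1040, 0)
  M3 = (-0.1040, -0.1040, 0)
Detected image corners:
  c0 = (99.400624, 328.027403) px
  c1 = (313.863124, 280.820435) px
  c2 = (255.807908, 62.980301) px
  c3 = (48.825432, 125.978940) px
Planar DLT: solve 8×8 A·h = b for H (H[2,2]=1):
  H  [+944.63351 +247.39996 +175.09822]
  H  [-341.12818 +993.37661 +199.75059]
  H  [-0.38067 -0.07254 +1.00000]
B = K⁻¹H; ‖b₁‖=1.415375, ‖b₂‖=1.415375; λ = 2/(‖b₁‖+‖b₂‖) = 0.706527, sign → tz>0 ⇒ λ=+0.706527
r₁ = λ·B[:,0] = (+0.93232,-0.24177,-0.26895); r₂ = λ·B[:,1] = (+0.23681,+0.97020,-0.05125)
r₃ = r₁×r₂ = (+0.27333,-0.01591,+0.96179); SVD([r₁ r₂ r₃]) → R = UVᵀ:
  R  [+0.93232 +0.23681 +0.27333]
  R  [-0.24177 +0.97020 -0.01591]
  R  [-0.26895 -0.05125 +0.96179]
t = (-0.11752, -0.03356, +0.70653) m
tr R = 2.864309; θ = arccos((tr R − 1)/2) = 0.370478 rad = 21.227°
axis k = ((R−Rᵀ)₃₂, (R−Rᵀ)₁₃, (R−Rᵀ)₂₁) / (2 sinθ) = (-0.048809, +0.748878, -0.660908)
rvec = θ·k = (-0.018083, +0.277442, -0.244852)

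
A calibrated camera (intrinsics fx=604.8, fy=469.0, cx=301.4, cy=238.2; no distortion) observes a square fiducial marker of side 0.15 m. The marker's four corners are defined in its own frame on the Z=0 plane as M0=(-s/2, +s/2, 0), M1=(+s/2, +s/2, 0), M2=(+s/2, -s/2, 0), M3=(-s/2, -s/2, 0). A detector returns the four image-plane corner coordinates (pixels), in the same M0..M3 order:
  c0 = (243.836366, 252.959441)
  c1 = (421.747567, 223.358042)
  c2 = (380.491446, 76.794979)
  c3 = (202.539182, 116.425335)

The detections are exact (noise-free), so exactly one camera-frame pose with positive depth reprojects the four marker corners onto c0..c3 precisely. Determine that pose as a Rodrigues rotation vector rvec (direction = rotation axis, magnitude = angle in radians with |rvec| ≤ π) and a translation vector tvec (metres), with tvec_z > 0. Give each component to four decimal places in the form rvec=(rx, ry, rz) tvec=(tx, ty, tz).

rvec=(0.0757, 0.2134, -0.2186) tvec=(0.0064, -0.0725, 0.4882)

Intrinsics K: fx=604.8, fy=469.0, cx=301.4, cy=238.2
Marker side s = 0.15 m; corners in marker frame (Z=0):
  M0 = (-0.0750, +0.0750, 0)
  M1 = (+0.0750, +0.0750, 0)
  M2 = (+0.0750, -0.0750, 0)
  M3 = (-0.0750, -0.0750, 0)
Detected image corners:
  c0 = (243.836366, 252.959441) px
  c1 = (421.747567, 223.358042) px
  c2 = (380.491446, 76.794979) px
  c3 = (202.539182, 116.425335) px
Planar DLT: solve 8×8 A·h = b for H (H[2,2]=1):
  H  [+1046.79312 +308.00460 +309.33628]
  H  [-305.26789 +960.13756 +168.52235]
  H  [-0.44663 +0.10515 +1.00000]
B = K⁻¹H; ‖b₁‖=2.048173, ‖b₂‖=2.048173; λ = 2/(‖b₁‖+‖b₂‖) = 0.488240, sign → tz>0 ⇒ λ=+0.488240
r₁ = λ·B[:,0] = (+0.95372,-0.20704,-0.21806); r₂ = λ·B[:,1] = (+0.22306,+0.97345,+0.05134)
r₃ = r₁×r₂ = (+0.20164,-0.09760,+0.97458); SVD([r₁ r₂ r₃]) → R = UVᵀ:
  R  [+0.95372 +0.22306 +0.20164]
  R  [-0.20704 +0.97345 -0.09760]
  R  [-0.21806 +0.05134 +0.97458]
t = (+0.00641, -0.07254, +0.48824) m
tr R = 2.901756; θ = arccos((tr R − 1)/2) = 0.314736 rad = 18.033°
axis k = ((R−Rᵀ)₃₂, (R−Rᵀ)₁₃, (R−Rᵀ)₂₁) / (2 sinθ) = (+0.240563, +0.677898, -0.694683)
rvec = θ·k = (+0.075714, +0.213359, -0.218642)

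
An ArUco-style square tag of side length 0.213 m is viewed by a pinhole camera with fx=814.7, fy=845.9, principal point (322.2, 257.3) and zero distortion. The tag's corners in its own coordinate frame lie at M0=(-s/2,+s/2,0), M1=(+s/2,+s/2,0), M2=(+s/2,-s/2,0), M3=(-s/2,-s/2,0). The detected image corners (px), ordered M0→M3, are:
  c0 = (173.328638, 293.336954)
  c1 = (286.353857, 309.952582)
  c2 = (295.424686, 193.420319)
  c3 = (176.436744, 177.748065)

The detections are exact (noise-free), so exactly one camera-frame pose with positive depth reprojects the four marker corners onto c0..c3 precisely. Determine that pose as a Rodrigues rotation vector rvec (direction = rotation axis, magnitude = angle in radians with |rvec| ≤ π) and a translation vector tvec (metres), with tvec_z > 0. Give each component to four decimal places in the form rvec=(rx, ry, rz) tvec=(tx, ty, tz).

Intrinsics K: fx=814.7, fy=845.9, cx=322.2, cy=257.3
Marker side s = 0.213 m; corners in marker frame (Z=0):
  M0 = (-0.1065, +0.1065, 0)
  M1 = (+0.1065, +0.1065, 0)
  M2 = (+0.1065, -0.1065, 0)
  M3 = (-0.1065, -0.1065, 0)
Detected image corners:
  c0 = (173.328638, 293.336954) px
  c1 = (286.353857, 309.952582) px
  c2 = (295.424686, 193.420319) px
  c3 = (176.436744, 177.748065) px
Planar DLT: solve 8×8 A·h = b for H (H[2,2]=1):
  H  [+527.69442 +26.84524 +232.36907]
  H  [+58.50197 +602.74551 +245.02154]
  H  [-0.07121 +0.23758 +1.00000]
B = K⁻¹H; ‖b₁‖=0.685660, ‖b₂‖=0.685660; λ = 2/(‖b₁‖+‖b₂‖) = 1.458449, sign → tz>0 ⇒ λ=+1.458449
r₁ = λ·B[:,0] = (+0.98573,+0.13245,-0.10385); r₂ = λ·B[:,1] = (-0.08897,+0.93382,+0.34649)
r₃ = r₁×r₂ = (+0.14287,-0.33231,+0.93229); SVD([r₁ r₂ r₃]) → R = UVᵀ:
  R  [+0.98573 -0.08897 +0.14287]
  R  [+0.13245 +0.93382 -0.33231]
  R  [-0.10385 +0.34649 +0.93229]
t = (-0.16081, -0.02117, +1.45845) m
tr R = 2.851843; θ = arccos((tr R − 1)/2) = 0.387328 rad = 22.192°
axis k = ((R−Rᵀ)₃₂, (R−Rᵀ)₁₃, (R−Rᵀ)₂₁) / (2 sinθ) = (+0.898561, +0.326605, +0.293116)
rvec = θ·k = (+0.348038, +0.126503, +0.113532)

rvec=(0.3480, 0.1265, 0.1135) tvec=(-0.1608, -0.0212, 1.4584)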